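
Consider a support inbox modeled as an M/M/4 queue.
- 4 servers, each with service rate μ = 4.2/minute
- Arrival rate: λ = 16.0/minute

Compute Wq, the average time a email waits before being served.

Traffic intensity: ρ = λ/(cμ) = 16.0/(4×4.2) = 0.9524
Since ρ = 0.9524 < 1, system is stable.
Offered load a = λ/μ = cρ = 16.0/4.2 = 3.8095
P₀ = [ Σₙ₌₀^3 aⁿ/n! + a^4/(4!(1-ρ)) ]⁻¹
Σ = a^0/0! + a^1/1! + a^2/2! + a^3/3! = 1.0000 + 3.8095 + 7.2562 + 9.2143 = 21.2800
a^4/(4!(1-ρ)) = 210.611834/(24 × 0.0476190476) = 184.2854
P₀ = 1/(21.2800 + 184.2854) = 0.004865
Lq = P₀·a^4·ρ / (4!(1-ρ)²) = 0.00486463 × 210.6118 × 0.952381 / (24 × 0.00226757) = 17.9296
Wq = Lq/λ = 17.9296/16.0 = 1.1206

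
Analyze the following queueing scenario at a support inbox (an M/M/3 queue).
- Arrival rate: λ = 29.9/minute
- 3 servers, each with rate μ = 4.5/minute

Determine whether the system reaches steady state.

Stability requires ρ = λ/(cμ) < 1
ρ = 29.9/(3 × 4.5) = 29.9/13.50 = 2.2148
Since 2.2148 ≥ 1, the system is UNSTABLE.
Need c > λ/μ = 29.9/4.5 = 6.64.
Minimum servers needed: c = 7.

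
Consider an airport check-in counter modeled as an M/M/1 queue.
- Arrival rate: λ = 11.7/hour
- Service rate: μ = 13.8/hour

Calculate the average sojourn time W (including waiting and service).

First, compute utilization: ρ = λ/μ = 11.7/13.8 = 0.8478
For M/M/1: W = 1/(μ-λ)
W = 1/(13.8-11.7) = 1/2.10
W = 0.4762 hours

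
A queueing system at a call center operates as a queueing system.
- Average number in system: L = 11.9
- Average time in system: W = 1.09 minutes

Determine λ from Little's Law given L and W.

Little's Law: L = λW, so λ = L/W
λ = 11.9/1.09 = 10.9174 calls/minute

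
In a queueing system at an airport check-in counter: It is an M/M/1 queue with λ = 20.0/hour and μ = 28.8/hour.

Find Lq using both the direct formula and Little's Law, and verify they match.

Method 1 (direct): Lq = λ²/(μ(μ-λ)) = 400.00/(28.8 × 8.80) = 1.5783

Method 2 (Little's Law):
W = 1/(μ-λ) = 1/8.80 = 0.113636
Wq = W - 1/μ = 0.113636 - 0.0347222 = 0.078914
Lq = λWq = 20.0 × 0.078914 = 1.5783 ✔ (matches Method 1)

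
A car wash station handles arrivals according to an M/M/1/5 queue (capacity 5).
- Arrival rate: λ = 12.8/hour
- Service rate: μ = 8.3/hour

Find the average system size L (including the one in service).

ρ = λ/μ = 12.8/8.3 = 1.5422
P₀ = (1-ρ)/(1-ρ^(K+1)) = (1-1.5422)/(1-1.5422^6) = -0.5422/-12.4538 = 0.04354
P_K = P₀×ρ^K = 0.04354 × 1.5422^5 = 0.04354 × 8.7238 = 0.3798
L = ρ[1 - (K+1)ρ^K + Kρ^(K+1)] / [(1-ρ)(1-ρ^(K+1))]
L = 1.5422 × (1 - 6×8.7238 + 5×13.4538) / ((1 - 1.5422) × (1 - 13.4538)) = 3.6374 cars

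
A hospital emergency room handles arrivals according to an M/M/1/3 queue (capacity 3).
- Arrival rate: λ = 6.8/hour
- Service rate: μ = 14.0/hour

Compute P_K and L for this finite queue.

ρ = λ/μ = 6.8/14.0 = 0.4857
P₀ = (1-ρ)/(1-ρ^(K+1)) = (1-0.4857)/(1-0.4857^4) = 0.5143/0.9443 = 0.5446
P_K = P₀×ρ^K = 0.54461 × 0.4857^3 = 0.54461 × 0.11458 = 0.06240
Blocking probability P_3 = 0.06240 (6.24%)
L = ρ[1 - (K+1)ρ^K + Kρ^(K+1)] / [(1-ρ)(1-ρ^(K+1))]
L = 0.4857 × (1 - 4×0.11458 + 3×0.055651) / ((1 - 0.4857) × (1 - 0.055651)) = 0.7087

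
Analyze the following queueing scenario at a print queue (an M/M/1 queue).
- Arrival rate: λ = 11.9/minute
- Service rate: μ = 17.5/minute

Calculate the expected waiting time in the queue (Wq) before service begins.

First, compute utilization: ρ = λ/μ = 11.9/17.5 = 0.6800
For M/M/1: Wq = λ/(μ(μ-λ))
Wq = 11.9/(17.5 × (17.5-11.9))
Wq = 11.9/(17.5 × 5.60)
Wq = 0.1214 minutes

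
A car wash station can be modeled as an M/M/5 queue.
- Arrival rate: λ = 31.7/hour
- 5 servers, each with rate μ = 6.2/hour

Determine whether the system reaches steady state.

Stability requires ρ = λ/(cμ) < 1
ρ = 31.7/(5 × 6.2) = 31.7/31.00 = 1.0226
Since 1.0226 ≥ 1, the system is UNSTABLE.
Need c > λ/μ = 31.7/6.2 = 5.11.
Minimum servers needed: c = 6.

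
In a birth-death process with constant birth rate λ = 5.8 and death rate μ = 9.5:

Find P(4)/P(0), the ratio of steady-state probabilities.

For constant rates: P(n)/P(0) = (λ/μ)^n
P(4)/P(0) = (5.8/9.5)^4 = 0.6105^4 = 0.1389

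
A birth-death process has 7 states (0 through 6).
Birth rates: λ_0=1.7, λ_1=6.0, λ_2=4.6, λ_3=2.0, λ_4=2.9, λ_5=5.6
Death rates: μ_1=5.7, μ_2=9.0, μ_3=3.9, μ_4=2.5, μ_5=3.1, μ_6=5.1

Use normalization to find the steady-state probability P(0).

Ratios P(n)/P(0) = (λ₀···λₙ₋₁)/(μ₁···μₙ):
P(1)/P(0) = (1.7)/(5.7) = 0.29825
P(2)/P(0) = (1.7×6.0)/(5.7×9.0) = 0.19883
P(3)/P(0) = (1.7×6.0×4.6)/(5.7×9.0×3.9) = 0.23452
P(4)/P(0) = (1.7×6.0×4.6×2.0)/(5.7×9.0×3.9×2.5) = 0.18761
P(5)/P(0) = (1.7×6.0×4.6×2.0×2.9)/(5.7×9.0×3.9×2.5×3.1) = 0.17551
P(6)/P(0) = (1.7×6.0×4.6×2.0×2.9×5.6)/(5.7×9.0×3.9×2.5×3.1×5.1) = 0.19272

Normalization: ∑ P(n) = 1
P(0) × (1.0000 + 0.29825 + 0.19883 + 0.23452 + 0.18761 + 0.17551 + 0.19272) = 1
P(0) × 2.2874 = 1
P(0) = 1/2.2874 = 0.4372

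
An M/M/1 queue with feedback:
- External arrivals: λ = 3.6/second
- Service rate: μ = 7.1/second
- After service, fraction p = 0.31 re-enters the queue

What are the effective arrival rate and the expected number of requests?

Effective arrival rate: λ_eff = λ/(1-p) = 3.6/(1-0.31) = 3.6/0.69 = 5.21739
ρ = λ_eff/μ = 5.21739/7.1 = 0.734844
L = ρ/(1-ρ) = 0.734844/(1-0.734844) = 2.7714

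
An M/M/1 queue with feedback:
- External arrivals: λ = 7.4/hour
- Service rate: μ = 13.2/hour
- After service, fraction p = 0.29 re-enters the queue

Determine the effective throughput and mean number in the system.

Effective arrival rate: λ_eff = λ/(1-p) = 7.4/(1-0.29) = 7.4/0.71 = 10.42254
ρ = λ_eff/μ = 10.42254/13.2 = 0.789586
L = ρ/(1-ρ) = 0.789586/(1-0.789586) = 3.7525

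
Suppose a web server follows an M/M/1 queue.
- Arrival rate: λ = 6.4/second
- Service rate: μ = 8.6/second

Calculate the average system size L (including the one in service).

ρ = λ/μ = 6.4/8.6 = 0.7442
For M/M/1: L = λ/(μ-λ)
L = 6.4/(8.6-6.4) = 6.4/2.20
L = 2.9091 requests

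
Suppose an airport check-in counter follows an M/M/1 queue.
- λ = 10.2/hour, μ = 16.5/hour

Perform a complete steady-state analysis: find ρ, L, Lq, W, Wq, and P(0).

Step 1: ρ = λ/μ = 10.2/16.5 = 0.6182
Step 2: L = λ/(μ-λ) = 10.2/6.30 = 1.6190
Step 3: Lq = λ²/(μ(μ-λ)) = 104.04/(16.5×6.30) = 1.0009
Step 4: W = 1/(μ-λ) = 1/6.30 = 0.15873
Step 5: Wq = λ/(μ(μ-λ)) = 10.2/(16.5×6.30) = 0.09812
Step 6: P(0) = 1-ρ = 0.3818
Verify: L = λW = 10.2×0.15873 = 1.6190 ✔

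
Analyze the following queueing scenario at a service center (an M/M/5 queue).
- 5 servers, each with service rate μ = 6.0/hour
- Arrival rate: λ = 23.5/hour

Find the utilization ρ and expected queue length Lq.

Traffic intensity: ρ = λ/(cμ) = 23.5/(5×6.0) = 0.7833
Since ρ = 0.7833 < 1, system is stable.
Offered load a = λ/μ = cρ = 23.5/6.0 = 3.9167
P₀ = [ Σₙ₌₀^4 aⁿ/n! + a^5/(5!(1-ρ)) ]⁻¹
Σ = a^0/0! + a^1/1! + a^2/2! + a^3/3! + a^4/4! = 1.0000 + 3.9167 + 7.6701 + 10.0138 + 9.8052 = 32.4058
a^5/(5!(1-ρ)) = 921.6861/(120 × 0.2166667) = 35.4495
P₀ = 1/(32.4058 + 35.4495) = 0.01474
Lq = P₀·a^5·ρ / (5!(1-ρ)²) = 0.014737 × 921.6861 × 0.78333 / (120 × 0.046944) = 1.8888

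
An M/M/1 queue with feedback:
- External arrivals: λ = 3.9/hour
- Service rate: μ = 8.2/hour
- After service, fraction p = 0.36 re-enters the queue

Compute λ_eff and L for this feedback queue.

Effective arrival rate: λ_eff = λ/(1-p) = 3.9/(1-0.36) = 3.9/0.64 = 6.09375
ρ = λ_eff/μ = 6.09375/8.2 = 0.74314
L = ρ/(1-ρ) = 0.74314/(1-0.74314) = 2.8932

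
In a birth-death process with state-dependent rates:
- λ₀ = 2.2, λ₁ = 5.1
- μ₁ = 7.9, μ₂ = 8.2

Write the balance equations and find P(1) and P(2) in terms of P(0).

Balance equations:
State 0: λ₀P₀ = μ₁P₁ → P₁ = (λ₀/μ₁)P₀ = (2.2/7.9)P₀ = 0.2785P₀
State 1: P₂ = (λ₀λ₁)/(μ₁μ₂)P₀ = (2.2×5.1)/(7.9×8.2)P₀ = 0.1732P₀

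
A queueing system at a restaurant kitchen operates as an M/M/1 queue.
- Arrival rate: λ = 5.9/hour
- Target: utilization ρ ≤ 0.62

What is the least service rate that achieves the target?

ρ = λ/μ, so μ = λ/ρ
μ ≥ 5.9/0.62 = 9.5161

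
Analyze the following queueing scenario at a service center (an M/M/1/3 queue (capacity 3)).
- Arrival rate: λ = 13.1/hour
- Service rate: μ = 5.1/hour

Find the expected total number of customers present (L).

ρ = λ/μ = 13.1/5.1 = 2.5686
P₀ = (1-ρ)/(1-ρ^(K+1)) = (1-2.5686)/(1-2.5686^4) = -1.5686/-42.5297 = 0.03688
P_K = P₀×ρ^K = 0.03688 × 2.5686^3 = 0.03688 × 16.9469 = 0.6250
L = ρ[1 - (K+1)ρ^K + Kρ^(K+1)] / [(1-ρ)(1-ρ^(K+1))]
L = 2.5686 × (1 - 4×16.9469 + 3×43.5297) / ((1 - 2.5686) × (1 - 43.5297)) = 2.4565 customers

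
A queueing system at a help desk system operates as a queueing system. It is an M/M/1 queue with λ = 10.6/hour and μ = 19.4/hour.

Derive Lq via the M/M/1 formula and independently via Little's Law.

Method 1 (direct): Lq = λ²/(μ(μ-λ)) = 112.36/(19.4 × 8.80) = 0.6582

Method 2 (Little's Law):
W = 1/(μ-λ) = 1/8.80 = 0.11364
Wq = W - 1/μ = 0.11364 - 0.051546 = 0.06209
Lq = λWq = 10.6 × 0.06209 = 0.6582 ✔ (matches Method 1)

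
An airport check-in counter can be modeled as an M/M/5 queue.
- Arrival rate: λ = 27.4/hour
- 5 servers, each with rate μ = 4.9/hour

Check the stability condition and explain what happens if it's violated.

Stability requires ρ = λ/(cμ) < 1
ρ = 27.4/(5 × 4.9) = 27.4/24.50 = 1.1184
Since 1.1184 ≥ 1, the system is UNSTABLE.
Need c > λ/μ = 27.4/4.9 = 5.59.
Minimum servers needed: c = 6.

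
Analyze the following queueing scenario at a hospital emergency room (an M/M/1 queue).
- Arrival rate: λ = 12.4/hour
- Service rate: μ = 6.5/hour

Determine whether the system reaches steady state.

Stability requires ρ = λ/(cμ) < 1
ρ = 12.4/(1 × 6.5) = 12.4/6.50 = 1.9077
Since 1.9077 ≥ 1, the system is UNSTABLE.
Queue grows without bound. Need μ > λ = 12.4.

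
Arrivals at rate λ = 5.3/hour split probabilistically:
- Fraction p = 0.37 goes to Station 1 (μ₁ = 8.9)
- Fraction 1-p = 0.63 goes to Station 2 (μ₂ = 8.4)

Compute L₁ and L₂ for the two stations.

Effective rates: λ₁ = 5.3×0.37 = 1.961, λ₂ = 5.3×0.63 = 3.339
Station 1: ρ₁ = 1.961/8.9 = 0.22034, L₁ = ρ₁/(1-ρ₁) = 0.22034/(1-0.22034) = 0.2826
Station 2: ρ₂ = 3.339/8.4 = 0.3975, L₂ = ρ₂/(1-ρ₂) = 0.3975/(1-0.3975) = 0.6598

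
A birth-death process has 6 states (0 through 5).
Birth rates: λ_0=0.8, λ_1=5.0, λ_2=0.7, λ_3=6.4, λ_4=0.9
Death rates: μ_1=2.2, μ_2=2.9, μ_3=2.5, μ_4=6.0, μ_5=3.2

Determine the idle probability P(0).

Ratios P(n)/P(0) = (λ₀···λₙ₋₁)/(μ₁···μₙ):
P(1)/P(0) = (0.8)/(2.2) = 0.3636
P(2)/P(0) = (0.8×5.0)/(2.2×2.9) = 0.6270
P(3)/P(0) = (0.8×5.0×0.7)/(2.2×2.9×2.5) = 0.1755
P(4)/P(0) = (0.8×5.0×0.7×6.4)/(2.2×2.9×2.5×6.0) = 0.1873
P(5)/P(0) = (0.8×5.0×0.7×6.4×0.9)/(2.2×2.9×2.5×6.0×3.2) = 0.05266

Normalization: ∑ P(n) = 1
P(0) × (1.0000 + 0.3636 + 0.6270 + 0.1755 + 0.1873 + 0.05266) = 1
P(0) × 2.4061 = 1
P(0) = 1/2.4061 = 0.4156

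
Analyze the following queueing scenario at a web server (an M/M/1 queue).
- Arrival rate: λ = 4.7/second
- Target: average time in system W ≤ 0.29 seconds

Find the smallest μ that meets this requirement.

For M/M/1: W = 1/(μ-λ)
Need W ≤ 0.29, so 1/(μ-λ) ≤ 0.29
μ - λ ≥ 1/0.29 = 3.4483
μ ≥ 4.7 + 3.4483 = 8.1483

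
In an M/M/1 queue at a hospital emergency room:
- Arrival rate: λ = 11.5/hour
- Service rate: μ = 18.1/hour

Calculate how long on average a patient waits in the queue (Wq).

First, compute utilization: ρ = λ/μ = 11.5/18.1 = 0.6354
For M/M/1: Wq = λ/(μ(μ-λ))
Wq = 11.5/(18.1 × (18.1-11.5))
Wq = 11.5/(18.1 × 6.60)
Wq = 0.09627 hours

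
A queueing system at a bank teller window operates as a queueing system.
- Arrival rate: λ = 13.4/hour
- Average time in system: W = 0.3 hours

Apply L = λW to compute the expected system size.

Little's Law: L = λW
L = 13.4 × 0.3 = 4.0200 transactions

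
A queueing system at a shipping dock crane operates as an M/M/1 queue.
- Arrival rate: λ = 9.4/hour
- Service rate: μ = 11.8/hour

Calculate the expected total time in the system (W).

First, compute utilization: ρ = λ/μ = 9.4/11.8 = 0.7966
For M/M/1: W = 1/(μ-λ)
W = 1/(11.8-9.4) = 1/2.40
W = 0.4167 hours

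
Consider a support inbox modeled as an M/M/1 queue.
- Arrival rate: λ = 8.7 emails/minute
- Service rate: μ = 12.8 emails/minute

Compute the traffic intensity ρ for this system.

Server utilization: ρ = λ/μ
ρ = 8.7/12.8 = 0.6797
The server is busy 67.97% of the time.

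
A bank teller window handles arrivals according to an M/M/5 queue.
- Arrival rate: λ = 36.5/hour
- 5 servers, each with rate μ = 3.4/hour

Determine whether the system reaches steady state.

Stability requires ρ = λ/(cμ) < 1
ρ = 36.5/(5 × 3.4) = 36.5/17.00 = 2.1471
Since 2.1471 ≥ 1, the system is UNSTABLE.
Need c > λ/μ = 36.5/3.4 = 10.74.
Minimum servers needed: c = 11.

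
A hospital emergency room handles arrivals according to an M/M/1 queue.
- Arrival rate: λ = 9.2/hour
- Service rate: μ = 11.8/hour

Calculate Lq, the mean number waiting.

ρ = λ/μ = 9.2/11.8 = 0.7797
For M/M/1: Lq = λ²/(μ(μ-λ))
Lq = 84.64/(11.8 × 2.60)
Lq = 2.7588 patients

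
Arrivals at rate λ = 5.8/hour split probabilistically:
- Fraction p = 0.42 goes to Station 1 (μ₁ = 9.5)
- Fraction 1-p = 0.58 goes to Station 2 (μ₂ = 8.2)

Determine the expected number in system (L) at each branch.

Effective rates: λ₁ = 5.8×0.42 = 2.436, λ₂ = 5.8×0.58 = 3.364
Station 1: ρ₁ = 2.436/9.5 = 0.2564, L₁ = ρ₁/(1-ρ₁) = 0.2564/(1-0.2564) = 0.3448
Station 2: ρ₂ = 3.364/8.2 = 0.41024, L₂ = ρ₂/(1-ρ₂) = 0.41024/(1-0.41024) = 0.6956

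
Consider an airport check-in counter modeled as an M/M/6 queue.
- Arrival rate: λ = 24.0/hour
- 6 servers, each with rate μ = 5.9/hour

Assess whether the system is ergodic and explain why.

Stability requires ρ = λ/(cμ) < 1
ρ = 24.0/(6 × 5.9) = 24.0/35.40 = 0.6780
Since 0.6780 < 1, the system is STABLE.
The servers are busy 67.80% of the time.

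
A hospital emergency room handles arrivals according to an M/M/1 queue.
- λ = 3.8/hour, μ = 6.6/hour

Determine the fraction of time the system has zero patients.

ρ = λ/μ = 3.8/6.6 = 0.5758
P(0) = 1 - ρ = 1 - 0.5758 = 0.4242
The server is idle 42.42% of the time.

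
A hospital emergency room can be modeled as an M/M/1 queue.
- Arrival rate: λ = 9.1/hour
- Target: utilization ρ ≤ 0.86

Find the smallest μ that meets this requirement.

ρ = λ/μ, so μ = λ/ρ
μ ≥ 9.1/0.86 = 10.5814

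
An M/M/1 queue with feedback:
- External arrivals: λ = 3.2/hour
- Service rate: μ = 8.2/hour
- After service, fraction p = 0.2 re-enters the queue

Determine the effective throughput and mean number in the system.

Effective arrival rate: λ_eff = λ/(1-p) = 3.2/(1-0.2) = 3.2/0.80 = 4.0000
ρ = λ_eff/μ = 4.0000/8.2 = 0.4878
L = ρ/(1-ρ) = 0.4878/(1-0.4878) = 0.9524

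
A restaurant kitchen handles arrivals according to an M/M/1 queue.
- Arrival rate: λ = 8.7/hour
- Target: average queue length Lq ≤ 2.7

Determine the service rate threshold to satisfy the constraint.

For M/M/1: Lq = λ²/(μ(μ-λ))
Need Lq ≤ 2.7, i.e. μ(μ-λ) ≥ λ²/2.7
μ² - 8.7μ - 75.69/2.7 ≥ 0  →  μ² - 8.7μ - 28.03333 ≥ 0
Quadratic formula (positive root): μ = [λ + √(λ² + 4×28.03333)]/2
Discriminant: 75.69 + 4×28.03333 = 187.8233, √187.8233 = 13.7049
μ ≥ (8.7 + 13.7049)/2 = 11.2024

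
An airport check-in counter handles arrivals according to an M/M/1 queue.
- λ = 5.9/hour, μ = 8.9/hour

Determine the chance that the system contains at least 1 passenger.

ρ = λ/μ = 5.9/8.9 = 0.6629
P(N ≥ n) = ρⁿ
P(N ≥ 1) = 0.6629^1
P(N ≥ 1) = 0.6629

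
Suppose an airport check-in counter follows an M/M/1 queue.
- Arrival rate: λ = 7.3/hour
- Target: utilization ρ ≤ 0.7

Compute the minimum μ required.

ρ = λ/μ, so μ = λ/ρ
μ ≥ 7.3/0.7 = 10.4286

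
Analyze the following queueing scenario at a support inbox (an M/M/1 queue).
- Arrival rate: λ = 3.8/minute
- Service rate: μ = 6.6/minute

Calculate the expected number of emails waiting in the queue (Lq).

ρ = λ/μ = 3.8/6.6 = 0.5758
For M/M/1: Lq = λ²/(μ(μ-λ))
Lq = 14.44/(6.6 × 2.80)
Lq = 0.7814 emails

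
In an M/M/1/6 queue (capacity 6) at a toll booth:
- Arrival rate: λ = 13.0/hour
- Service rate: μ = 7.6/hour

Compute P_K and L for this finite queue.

ρ = λ/μ = 13.0/7.6 = 1.71053
P₀ = (1-ρ)/(1-ρ^(K+1)) = (1-1.71053)/(1-1.71053^7) = -0.7105/-41.8465 = 0.01698
P_K = P₀×ρ^K = 0.01698 × 1.71053^6 = 0.01698 × 25.0486 = 0.4253
Blocking probability P_6 = 0.4253 (42.53%)
L = ρ[1 - (K+1)ρ^K + Kρ^(K+1)] / [(1-ρ)(1-ρ^(K+1))]
L = 1.71053 × (1 - 7×25.0486 + 6×42.8465) / ((1 - 1.71053) × (1 - 42.8465)) = 4.7599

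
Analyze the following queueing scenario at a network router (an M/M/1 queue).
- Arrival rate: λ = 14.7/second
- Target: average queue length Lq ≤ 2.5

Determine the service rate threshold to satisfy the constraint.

For M/M/1: Lq = λ²/(μ(μ-λ))
Need Lq ≤ 2.5, i.e. μ(μ-λ) ≥ λ²/2.5
μ² - 14.7μ - 216.09/2.5 ≥ 0  →  μ² - 14.7μ - 86.4360 ≥ 0
Quadratic formula (positive root): μ = [λ + √(λ² + 4×86.4360)]/2
Discriminant: 216.09 + 4×86.4360 = 561.8340, √561.8340 = 23.7030
μ ≥ (14.7 + 23.7030)/2 = 19.2015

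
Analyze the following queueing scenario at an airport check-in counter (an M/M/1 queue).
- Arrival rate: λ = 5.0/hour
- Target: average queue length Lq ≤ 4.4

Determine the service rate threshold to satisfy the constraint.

For M/M/1: Lq = λ²/(μ(μ-λ))
Need Lq ≤ 4.4, i.e. μ(μ-λ) ≥ λ²/4.4
μ² - 5.0μ - 25.00/4.4 ≥ 0  →  μ² - 5.0μ - 5.68182 ≥ 0
Quadratic formula (positive root): μ = [λ + √(λ² + 4×5.68182)]/2
Discriminant: 25.00 + 4×5.68182 = 47.7273, √47.7273 = 6.90849
μ ≥ (5.0 + 6.90849)/2 = 5.9542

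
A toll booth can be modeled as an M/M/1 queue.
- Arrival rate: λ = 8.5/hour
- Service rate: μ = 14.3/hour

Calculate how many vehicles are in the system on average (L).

ρ = λ/μ = 8.5/14.3 = 0.5944
For M/M/1: L = λ/(μ-λ)
L = 8.5/(14.3-8.5) = 8.5/5.80
L = 1.4655 vehicles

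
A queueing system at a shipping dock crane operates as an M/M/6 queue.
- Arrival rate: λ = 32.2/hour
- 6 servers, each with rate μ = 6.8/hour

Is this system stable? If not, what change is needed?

Stability requires ρ = λ/(cμ) < 1
ρ = 32.2/(6 × 6.8) = 32.2/40.80 = 0.7892
Since 0.7892 < 1, the system is STABLE.
The servers are busy 78.92% of the time.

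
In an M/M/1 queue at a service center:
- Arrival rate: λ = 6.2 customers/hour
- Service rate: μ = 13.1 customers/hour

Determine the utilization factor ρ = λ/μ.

Server utilization: ρ = λ/μ
ρ = 6.2/13.1 = 0.4733
The server is busy 47.33% of the time.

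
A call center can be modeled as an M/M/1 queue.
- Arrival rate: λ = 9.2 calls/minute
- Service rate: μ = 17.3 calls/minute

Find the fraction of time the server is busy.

Server utilization: ρ = λ/μ
ρ = 9.2/17.3 = 0.5318
The server is busy 53.18% of the time.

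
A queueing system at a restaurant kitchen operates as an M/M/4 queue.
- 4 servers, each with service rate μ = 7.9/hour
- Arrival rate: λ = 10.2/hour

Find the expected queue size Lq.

Traffic intensity: ρ = λ/(cμ) = 10.2/(4×7.9) = 0.3228
Since ρ = 0.3228 < 1, system is stable.
Offered load a = λ/μ = cρ = 10.2/7.9 = 1.2911
P₀ = [ Σₙ₌₀^3 aⁿ/n! + a^4/(4!(1-ρ)) ]⁻¹
Σ = a^0/0! + a^1/1! + a^2/2! + a^3/3! = 1.00000 + 1.29114 + 0.833520 + 0.358730 = 3.4834
a^4/(4!(1-ρ)) = 2.7790/(24 × 0.6772) = 0.1710
P₀ = 1/(3.4834 + 0.1710) = 0.2736
Lq = P₀·a^4·ρ / (4!(1-ρ)²) = 0.2736 × 2.7790 × 0.3228 / (24 × 0.4586) = 0.02230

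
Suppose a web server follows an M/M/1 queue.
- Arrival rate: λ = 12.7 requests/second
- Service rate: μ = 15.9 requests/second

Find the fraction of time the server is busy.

Server utilization: ρ = λ/μ
ρ = 12.7/15.9 = 0.7987
The server is busy 79.87% of the time.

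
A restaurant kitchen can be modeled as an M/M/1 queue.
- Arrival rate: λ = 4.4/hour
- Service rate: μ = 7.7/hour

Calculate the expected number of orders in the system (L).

ρ = λ/μ = 4.4/7.7 = 0.5714
For M/M/1: L = λ/(μ-λ)
L = 4.4/(7.7-4.4) = 4.4/3.30
L = 1.3333 orders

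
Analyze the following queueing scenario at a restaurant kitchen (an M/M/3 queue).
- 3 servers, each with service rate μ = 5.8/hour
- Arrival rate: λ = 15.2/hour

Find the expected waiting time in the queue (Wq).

Traffic intensity: ρ = λ/(cμ) = 15.2/(3×5.8) = 0.8736
Since ρ = 0.8736 < 1, system is stable.
Offered load a = λ/μ = cρ = 15.2/5.8 = 2.6207
P₀ = [ Σₙ₌₀^2 aⁿ/n! + a^3/(3!(1-ρ)) ]⁻¹
Σ = a^0/0! + a^1/1! + a^2/2! = 1.0000 + 2.6207 + 3.4340 = 7.0547
a^3/(3!(1-ρ)) = 17.99893/(6 × 0.1264368) = 23.7259
P₀ = 1/(7.0547 + 23.7259) = 0.03249
Lq = P₀·a^3·ρ / (3!(1-ρ)²) = 0.032488 × 17.9989 × 0.87356 / (6 × 0.015986) = 5.3256
Wq = Lq/λ = 5.3256/15.2 = 0.3504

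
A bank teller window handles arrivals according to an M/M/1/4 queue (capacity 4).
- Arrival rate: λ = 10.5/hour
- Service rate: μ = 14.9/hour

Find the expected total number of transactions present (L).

ρ = λ/μ = 10.5/14.9 = 0.7047
P₀ = (1-ρ)/(1-ρ^(K+1)) = (1-0.7047)/(1-0.7047^5) = 0.2953/0.8262 = 0.3574
P_K = P₀×ρ^K = 0.35741 × 0.7047^4 = 0.35741 × 0.24661 = 0.08814
L = ρ[1 - (K+1)ρ^K + Kρ^(K+1)] / [(1-ρ)(1-ρ^(K+1))]
L = 0.7047 × (1 - 5×0.24661 + 4×0.17379) / ((1 - 0.7047) × (1 - 0.17379)) = 1.3347 transactions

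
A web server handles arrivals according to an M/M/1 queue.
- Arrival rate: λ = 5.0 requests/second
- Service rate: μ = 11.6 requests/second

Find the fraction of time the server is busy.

Server utilization: ρ = λ/μ
ρ = 5.0/11.6 = 0.4310
The server is busy 43.10% of the time.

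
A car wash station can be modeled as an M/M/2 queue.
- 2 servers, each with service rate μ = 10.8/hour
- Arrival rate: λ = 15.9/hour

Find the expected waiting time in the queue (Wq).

Traffic intensity: ρ = λ/(cμ) = 15.9/(2×10.8) = 0.7361
Since ρ = 0.7361 < 1, system is stable.
Offered load a = λ/μ = cρ = 15.9/10.8 = 1.4722
P₀ = [ Σₙ₌₀^1 aⁿ/n! + a^2/(2!(1-ρ)) ]⁻¹
Σ = a^0/0! + a^1/1! = 1.0000 + 1.4722 = 2.4722
a^2/(2!(1-ρ)) = 2.16744/(2 × 0.263889) = 4.1067
P₀ = 1/(2.4722 + 4.1067) = 0.1520
Lq = P₀·a^2·ρ / (2!(1-ρ)²) = 0.152000 × 2.16744 × 0.736111 / (2 × 0.0696373) = 1.7413
Wq = Lq/λ = 1.7413/15.9 = 0.1095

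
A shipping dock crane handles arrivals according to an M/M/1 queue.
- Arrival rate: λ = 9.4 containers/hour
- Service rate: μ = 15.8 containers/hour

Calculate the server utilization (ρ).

Server utilization: ρ = λ/μ
ρ = 9.4/15.8 = 0.5949
The server is busy 59.49% of the time.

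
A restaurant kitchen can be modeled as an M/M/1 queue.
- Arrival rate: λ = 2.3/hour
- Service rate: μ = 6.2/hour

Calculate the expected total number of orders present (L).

ρ = λ/μ = 2.3/6.2 = 0.3710
For M/M/1: L = λ/(μ-λ)
L = 2.3/(6.2-2.3) = 2.3/3.90
L = 0.5897 orders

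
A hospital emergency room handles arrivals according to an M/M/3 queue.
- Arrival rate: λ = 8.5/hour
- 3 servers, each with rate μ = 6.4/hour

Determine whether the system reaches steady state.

Stability requires ρ = λ/(cμ) < 1
ρ = 8.5/(3 × 6.4) = 8.5/19.20 = 0.4427
Since 0.4427 < 1, the system is STABLE.
The servers are busy 44.27% of the time.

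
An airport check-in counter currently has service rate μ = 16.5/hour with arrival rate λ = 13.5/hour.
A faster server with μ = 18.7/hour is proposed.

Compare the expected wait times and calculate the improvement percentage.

System 1: ρ₁ = 13.5/16.5 = 0.8182, W₁ = 1/(16.5-13.5) = 0.33333
System 2: ρ₂ = 13.5/18.7 = 0.7219, W₂ = 1/(18.7-13.5) = 0.19231
Improvement: (W₁-W₂)/W₁ = (0.33333-0.19231)/0.33333 = 42.31%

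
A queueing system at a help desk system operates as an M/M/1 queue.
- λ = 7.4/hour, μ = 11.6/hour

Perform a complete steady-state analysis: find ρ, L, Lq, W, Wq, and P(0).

Step 1: ρ = λ/μ = 7.4/11.6 = 0.6379
Step 2: L = λ/(μ-λ) = 7.4/4.20 = 1.7619
Step 3: Lq = λ²/(μ(μ-λ)) = 54.76/(11.6×4.20) = 1.1240
Step 4: W = 1/(μ-λ) = 1/4.20 = 0.2381
Step 5: Wq = λ/(μ(μ-λ)) = 7.4/(11.6×4.20) = 0.1519
Step 6: P(0) = 1-ρ = 0.3621
Verify: L = λW = 7.4×0.2381 = 1.7619 ✔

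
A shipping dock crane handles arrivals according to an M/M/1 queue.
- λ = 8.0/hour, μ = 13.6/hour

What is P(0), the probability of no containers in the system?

ρ = λ/μ = 8.0/13.6 = 0.5882
P(0) = 1 - ρ = 1 - 0.5882 = 0.4118
The server is idle 41.18% of the time.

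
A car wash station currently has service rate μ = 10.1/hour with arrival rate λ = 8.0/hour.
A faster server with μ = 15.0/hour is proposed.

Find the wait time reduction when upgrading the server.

System 1: ρ₁ = 8.0/10.1 = 0.7921, W₁ = 1/(10.1-8.0) = 0.47619
System 2: ρ₂ = 8.0/15.0 = 0.5333, W₂ = 1/(15.0-8.0) = 0.14286
Improvement: (W₁-W₂)/W₁ = (0.47619-0.14286)/0.47619 = 70.00%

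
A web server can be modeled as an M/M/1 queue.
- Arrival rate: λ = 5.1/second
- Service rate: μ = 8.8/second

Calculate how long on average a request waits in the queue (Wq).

First, compute utilization: ρ = λ/μ = 5.1/8.8 = 0.5795
For M/M/1: Wq = λ/(μ(μ-λ))
Wq = 5.1/(8.8 × (8.8-5.1))
Wq = 5.1/(8.8 × 3.70)
Wq = 0.1566 seconds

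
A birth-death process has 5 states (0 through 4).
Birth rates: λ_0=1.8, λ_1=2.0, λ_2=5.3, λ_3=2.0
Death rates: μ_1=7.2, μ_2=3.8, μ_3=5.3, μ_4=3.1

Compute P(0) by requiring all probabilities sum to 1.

Ratios P(n)/P(0) = (λ₀···λₙ₋₁)/(μ₁···μₙ):
P(1)/P(0) = (1.8)/(7.2) = 0.25000
P(2)/P(0) = (1.8×2.0)/(7.2×3.8) = 0.13158
P(3)/P(0) = (1.8×2.0×5.3)/(7.2×3.8×5.3) = 0.13158
P(4)/P(0) = (1.8×2.0×5.3×2.0)/(7.2×3.8×5.3×3.1) = 0.084890

Normalization: ∑ P(n) = 1
P(0) × (1.0000 + 0.25000 + 0.13158 + 0.13158 + 0.084890) = 1
P(0) × 1.5980 = 1
P(0) = 1/1.5980 = 0.6258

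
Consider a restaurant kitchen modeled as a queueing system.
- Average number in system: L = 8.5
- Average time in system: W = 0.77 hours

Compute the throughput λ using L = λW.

Little's Law: L = λW, so λ = L/W
λ = 8.5/0.77 = 11.0390 orders/hour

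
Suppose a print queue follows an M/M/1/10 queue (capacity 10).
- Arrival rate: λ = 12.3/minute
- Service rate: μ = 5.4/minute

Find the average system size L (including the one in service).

ρ = λ/μ = 12.3/5.4 = 2.2778
P₀ = (1-ρ)/(1-ρ^(K+1)) = (1-2.2778)/(1-2.2778^11) = -1.2778/-8562.8978 = 0.0001492
P_K = P₀×ρ^K = 0.0001492 × 2.2778^10 = 0.0001492 × 3759.7233 = 0.5610
L = ρ[1 - (K+1)ρ^K + Kρ^(K+1)] / [(1-ρ)(1-ρ^(K+1))]
L = 2.2778 × (1 - 11×3759.7233 + 10×8563.8978) / ((1 - 2.2778) × (1 - 8563.8978)) = 9.2187 jobs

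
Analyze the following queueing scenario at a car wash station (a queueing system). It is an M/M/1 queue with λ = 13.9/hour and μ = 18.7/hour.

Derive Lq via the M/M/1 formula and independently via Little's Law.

Method 1 (direct): Lq = λ²/(μ(μ-λ)) = 193.21/(18.7 × 4.80) = 2.1525

Method 2 (Little's Law):
W = 1/(μ-λ) = 1/4.80 = 0.208333
Wq = W - 1/μ = 0.208333 - 0.0534759 = 0.154857
Lq = λWq = 13.9 × 0.154857 = 2.1525 ✔ (matches Method 1)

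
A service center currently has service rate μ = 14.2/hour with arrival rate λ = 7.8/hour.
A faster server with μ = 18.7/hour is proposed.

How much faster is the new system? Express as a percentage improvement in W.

System 1: ρ₁ = 7.8/14.2 = 0.5493, W₁ = 1/(14.2-7.8) = 0.15625
System 2: ρ₂ = 7.8/18.7 = 0.4171, W₂ = 1/(18.7-7.8) = 0.091743
Improvement: (W₁-W₂)/W₁ = (0.15625-0.091743)/0.15625 = 41.28%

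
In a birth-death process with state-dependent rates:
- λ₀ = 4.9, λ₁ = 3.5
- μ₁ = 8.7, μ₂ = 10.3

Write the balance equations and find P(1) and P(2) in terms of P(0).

Balance equations:
State 0: λ₀P₀ = μ₁P₁ → P₁ = (λ₀/μ₁)P₀ = (4.9/8.7)P₀ = 0.5632P₀
State 1: P₂ = (λ₀λ₁)/(μ₁μ₂)P₀ = (4.9×3.5)/(8.7×10.3)P₀ = 0.1914P₀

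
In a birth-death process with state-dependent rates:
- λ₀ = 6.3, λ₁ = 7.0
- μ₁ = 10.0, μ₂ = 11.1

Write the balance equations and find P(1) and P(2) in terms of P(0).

Balance equations:
State 0: λ₀P₀ = μ₁P₁ → P₁ = (λ₀/μ₁)P₀ = (6.3/10.0)P₀ = 0.6300P₀
State 1: P₂ = (λ₀λ₁)/(μ₁μ₂)P₀ = (6.3×7.0)/(10.0×11.1)P₀ = 0.3973P₀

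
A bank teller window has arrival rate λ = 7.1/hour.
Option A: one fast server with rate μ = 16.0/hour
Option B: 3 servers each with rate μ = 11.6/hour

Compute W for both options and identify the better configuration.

Option A: single server μ = 16.0 (M/M/1)
  ρ_A = 7.1/16.0 = 0.4437
  W_A = 1/(μ-λ) = 1/(16.0-7.1) = 1/8.90 = 0.1124

Option B: 3 servers μ = 11.6 (M/M/3)
  ρ_B = λ/(cμ) = 7.1/(3×11.6) = 0.2040
  Offered load a = λ/μ = cρ = 7.1/11.6 = 0.6121
  P₀ = [ Σₙ₌₀^2 aⁿ/n! + a^3/(3!(1-ρ)) ]⁻¹
  Σ = a^0/0! + a^1/1! + a^2/2! = 1.0000 + 0.6121 + 0.1873 = 1.7994
  a^3/(3!(1-ρ)) = 0.2293/(6 × 0.7960) = 0.04801
  P₀ = 1/(1.7994 + 0.04801) = 0.5413
  Lq = P₀·a^3·ρ / (3!(1-ρ)²) = 0.54130 × 0.22930 × 0.20402 / (6 × 0.63358) = 0.006661
  Wq_B = Lq/λ = 0.006661/7.1 = 0.0009382
  W_B = Wq_B + 1/μ = 0.0009382 + 0.08621 = 0.08715

Since W_B = 0.08715 < W_A = 0.1124, Option B (multiple servers) has the shorter time in system.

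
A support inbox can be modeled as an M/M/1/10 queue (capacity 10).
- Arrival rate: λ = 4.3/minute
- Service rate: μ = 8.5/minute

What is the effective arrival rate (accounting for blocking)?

ρ = λ/μ = 4.3/8.5 = 0.50588
P₀ = (1-ρ)/(1-ρ^(K+1)) = (1-0.50588)/(1-0.50588^11) = 0.4941/0.9994 = 0.4944
P_K = P₀×ρ^K = 0.49439 × 0.50588^10 = 0.49439 × 0.0010977 = 0.0005427
λ_eff = λ(1-P_K) = 4.3 × (1 - 0.0005427) = 4.3 × 0.99946 = 4.2977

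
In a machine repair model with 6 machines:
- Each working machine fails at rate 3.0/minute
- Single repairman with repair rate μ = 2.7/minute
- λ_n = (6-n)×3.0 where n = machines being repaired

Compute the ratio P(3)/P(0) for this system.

P(3)/P(0) = ∏_{i=0}^{3-1} λ_i/μ_{i+1}
= (6-0)×3.0/2.7 × (6-1)×3.0/2.7 × (6-2)×3.0/2.7
= 164.6091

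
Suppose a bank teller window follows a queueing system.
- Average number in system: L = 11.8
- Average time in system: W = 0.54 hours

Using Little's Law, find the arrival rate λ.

Little's Law: L = λW, so λ = L/W
λ = 11.8/0.54 = 21.8519 transactions/hour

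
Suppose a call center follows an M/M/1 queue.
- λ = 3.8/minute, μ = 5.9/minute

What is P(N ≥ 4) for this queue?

ρ = λ/μ = 3.8/5.9 = 0.6441
P(N ≥ n) = ρⁿ
P(N ≥ 4) = 0.6441^4
P(N ≥ 4) = 0.1721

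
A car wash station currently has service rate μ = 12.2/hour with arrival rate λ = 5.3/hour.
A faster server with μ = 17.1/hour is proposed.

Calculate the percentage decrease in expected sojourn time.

System 1: ρ₁ = 5.3/12.2 = 0.4344, W₁ = 1/(12.2-5.3) = 0.14493
System 2: ρ₂ = 5.3/17.1 = 0.3099, W₂ = 1/(17.1-5.3) = 0.084746
Improvement: (W₁-W₂)/W₁ = (0.14493-0.084746)/0.14493 = 41.53%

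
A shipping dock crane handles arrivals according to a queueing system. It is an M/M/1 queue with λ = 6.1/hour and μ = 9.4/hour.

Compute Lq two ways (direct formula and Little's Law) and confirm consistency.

Method 1 (direct): Lq = λ²/(μ(μ-λ)) = 37.21/(9.4 × 3.30) = 1.1995

Method 2 (Little's Law):
W = 1/(μ-λ) = 1/3.30 = 0.303030
Wq = W - 1/μ = 0.303030 - 0.106383 = 0.196647
Lq = λWq = 6.1 × 0.196647 = 1.1995 ✔ (matches Method 1)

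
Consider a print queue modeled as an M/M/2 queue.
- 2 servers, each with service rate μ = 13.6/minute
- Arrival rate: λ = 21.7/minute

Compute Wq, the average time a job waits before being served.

Traffic intensity: ρ = λ/(cμ) = 21.7/(2×13.6) = 0.7978
Since ρ = 0.7978 < 1, system is stable.
Offered load a = λ/μ = cρ = 21.7/13.6 = 1.5956
P₀ = [ Σₙ₌₀^1 aⁿ/n! + a^2/(2!(1-ρ)) ]⁻¹
Σ = a^0/0! + a^1/1! = 1.0000 + 1.5956 = 2.5956
a^2/(2!(1-ρ)) = 2.54590/(2 × 0.202206) = 6.2953
P₀ = 1/(2.5956 + 6.2953) = 0.1125
Lq = P₀·a^2·ρ / (2!(1-ρ)²) = 0.112474 × 2.54590 × 0.797794 / (2 × 0.0408872) = 2.7936
Wq = Lq/λ = 2.7936/21.7 = 0.1287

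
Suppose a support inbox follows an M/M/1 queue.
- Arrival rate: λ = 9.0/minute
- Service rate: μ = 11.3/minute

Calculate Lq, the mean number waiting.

ρ = λ/μ = 9.0/11.3 = 0.7965
For M/M/1: Lq = λ²/(μ(μ-λ))
Lq = 81.00/(11.3 × 2.30)
Lq = 3.1166 emails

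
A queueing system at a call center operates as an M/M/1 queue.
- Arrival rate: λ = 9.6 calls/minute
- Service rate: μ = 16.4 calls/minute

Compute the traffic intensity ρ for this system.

Server utilization: ρ = λ/μ
ρ = 9.6/16.4 = 0.5854
The server is busy 58.54% of the time.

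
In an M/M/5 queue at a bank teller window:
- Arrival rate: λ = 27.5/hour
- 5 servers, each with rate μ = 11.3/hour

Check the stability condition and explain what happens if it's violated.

Stability requires ρ = λ/(cμ) < 1
ρ = 27.5/(5 × 11.3) = 27.5/56.50 = 0.4867
Since 0.4867 < 1, the system is STABLE.
The servers are busy 48.67% of the time.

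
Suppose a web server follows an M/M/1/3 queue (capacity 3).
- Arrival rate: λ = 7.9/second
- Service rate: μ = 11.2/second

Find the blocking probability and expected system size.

ρ = λ/μ = 7.9/11.2 = 0.70536
P₀ = (1-ρ)/(1-ρ^(K+1)) = (1-0.70536)/(1-0.70536^4) = 0.29464/0.75246 = 0.3916
P_K = P₀×ρ^K = 0.3916 × 0.70536^3 = 0.3916 × 0.3509 = 0.1374
Blocking probability P_3 = 0.1374 (13.74%)
L = ρ[1 - (K+1)ρ^K + Kρ^(K+1)] / [(1-ρ)(1-ρ^(K+1))]
L = 0.70536 × (1 - 4×0.35094 + 3×0.24754) / ((1 - 0.70536) × (1 - 0.24754)) = 1.0781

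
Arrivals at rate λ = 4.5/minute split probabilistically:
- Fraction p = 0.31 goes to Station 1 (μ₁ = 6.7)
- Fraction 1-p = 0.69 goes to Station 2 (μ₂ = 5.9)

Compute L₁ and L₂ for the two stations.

Effective rates: λ₁ = 4.5×0.31 = 1.395, λ₂ = 4.5×0.69 = 3.105
Station 1: ρ₁ = 1.395/6.7 = 0.20821, L₁ = ρ₁/(1-ρ₁) = 0.20821/(1-0.20821) = 0.2630
Station 2: ρ₂ = 3.105/5.9 = 0.52627, L₂ = ρ₂/(1-ρ₂) = 0.52627/(1-0.52627) = 1.1109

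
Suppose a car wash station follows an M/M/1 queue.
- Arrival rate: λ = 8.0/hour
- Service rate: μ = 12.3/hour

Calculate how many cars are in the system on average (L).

ρ = λ/μ = 8.0/12.3 = 0.6504
For M/M/1: L = λ/(μ-λ)
L = 8.0/(12.3-8.0) = 8.0/4.30
L = 1.8605 cars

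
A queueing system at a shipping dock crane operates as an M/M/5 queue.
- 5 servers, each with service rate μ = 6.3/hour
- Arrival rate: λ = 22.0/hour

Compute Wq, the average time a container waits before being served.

Traffic intensity: ρ = λ/(cμ) = 22.0/(5×6.3) = 0.6984
Since ρ = 0.6984 < 1, system is stable.
Offered load a = λ/μ = cρ = 22.0/6.3 = 3.4921
P₀ = [ Σₙ₌₀^4 aⁿ/n! + a^5/(5!(1-ρ)) ]⁻¹
Σ = a^0/0! + a^1/1! + a^2/2! + a^3/3! + a^4/4! = 1.00000 + 3.49206 + 6.09725 + 7.09733 + 6.19608 = 23.8827
a^5/(5!(1-ρ)) = 519.2908/(120 × 0.301587) = 14.3488
P₀ = 1/(23.8827 + 14.3488) = 0.02616
Lq = P₀·a^5·ρ / (5!(1-ρ)²) = 0.026156 × 519.2908 × 0.69841 / (120 × 0.090955) = 0.8691
Wq = Lq/λ = 0.86915/22.0 = 0.03951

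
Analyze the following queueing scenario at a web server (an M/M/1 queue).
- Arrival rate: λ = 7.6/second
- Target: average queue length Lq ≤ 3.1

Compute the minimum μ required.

For M/M/1: Lq = λ²/(μ(μ-λ))
Need Lq ≤ 3.1, i.e. μ(μ-λ) ≥ λ²/3.1
μ² - 7.6μ - 57.76/3.1 ≥ 0  →  μ² - 7.6μ - 18.632258 ≥ 0
Quadratic formula (positive root): μ = [λ + √(λ² + 4×18.632258)]/2
Discriminant: 57.76 + 4×18.632258 = 132.28903, √132.28903 = 11.501697
μ ≥ (7.6 + 11.501697)/2 = 9.5508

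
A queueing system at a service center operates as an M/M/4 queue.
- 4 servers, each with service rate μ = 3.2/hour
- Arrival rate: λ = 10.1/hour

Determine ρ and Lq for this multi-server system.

Traffic intensity: ρ = λ/(cμ) = 10.1/(4×3.2) = 0.7891
Since ρ = 0.7891 < 1, system is stable.
Offered load a = λ/μ = cρ = 10.1/3.2 = 3.1562
P₀ = [ Σₙ₌₀^3 aⁿ/n! + a^4/(4!(1-ρ)) ]⁻¹
Σ = a^0/0! + a^1/1! + a^2/2! + a^3/3! = 1.0000 + 3.1562 + 4.9810 + 5.2404 = 14.3776
a^4/(4!(1-ρ)) = 99.2397/(24 × 0.210938) = 19.6029
P₀ = 1/(14.3776 + 19.6029) = 0.02943
Lq = P₀·a^4·ρ / (4!(1-ρ)²) = 0.029429 × 99.2397 × 0.78906 / (24 × 0.044495) = 2.1580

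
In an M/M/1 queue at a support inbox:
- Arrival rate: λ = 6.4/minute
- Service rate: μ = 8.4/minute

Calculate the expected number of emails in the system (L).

ρ = λ/μ = 6.4/8.4 = 0.7619
For M/M/1: L = λ/(μ-λ)
L = 6.4/(8.4-6.4) = 6.4/2.00
L = 3.2000 emails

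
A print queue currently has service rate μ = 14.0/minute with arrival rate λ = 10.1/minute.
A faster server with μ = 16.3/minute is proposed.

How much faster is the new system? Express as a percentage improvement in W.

System 1: ρ₁ = 10.1/14.0 = 0.7214, W₁ = 1/(14.0-10.1) = 0.25641
System 2: ρ₂ = 10.1/16.3 = 0.6196, W₂ = 1/(16.3-10.1) = 0.16129
Improvement: (W₁-W₂)/W₁ = (0.25641-0.16129)/0.25641 = 37.10%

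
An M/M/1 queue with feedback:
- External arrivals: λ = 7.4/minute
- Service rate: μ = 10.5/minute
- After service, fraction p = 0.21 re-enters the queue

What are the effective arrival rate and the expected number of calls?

Effective arrival rate: λ_eff = λ/(1-p) = 7.4/(1-0.21) = 7.4/0.79 = 9.36709
ρ = λ_eff/μ = 9.36709/10.5 = 0.892104
L = ρ/(1-ρ) = 0.892104/(1-0.892104) = 8.2682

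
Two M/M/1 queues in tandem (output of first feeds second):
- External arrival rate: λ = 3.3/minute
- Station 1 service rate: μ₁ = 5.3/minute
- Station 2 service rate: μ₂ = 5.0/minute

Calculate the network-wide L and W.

By Jackson's theorem, each station behaves as independent M/M/1.
Station 1: ρ₁ = 3.3/5.3 = 0.6226, L₁ = ρ₁/(1-ρ₁) = λ/(μ₁-λ) = 3.3/2.00 = 1.6500
Station 2: ρ₂ = 3.3/5.0 = 0.6600, L₂ = ρ₂/(1-ρ₂) = λ/(μ₂-λ) = 3.3/1.70 = 1.9412
Total: L = L₁ + L₂ = 1.6500 + 1.9412 = 3.5912
W = L/λ = 3.5912/3.3 = 1.0882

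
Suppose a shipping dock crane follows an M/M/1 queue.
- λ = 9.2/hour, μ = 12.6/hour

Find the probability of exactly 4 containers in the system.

ρ = λ/μ = 9.2/12.6 = 0.7302
P(n) = (1-ρ)ρⁿ
P(4) = (1-0.7302) × 0.7302^4
P(4) = 0.2698 × 0.2843
P(4) = 0.07670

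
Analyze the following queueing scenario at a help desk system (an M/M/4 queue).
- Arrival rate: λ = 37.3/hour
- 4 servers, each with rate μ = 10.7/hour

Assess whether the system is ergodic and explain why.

Stability requires ρ = λ/(cμ) < 1
ρ = 37.3/(4 × 10.7) = 37.3/42.80 = 0.8715
Since 0.8715 < 1, the system is STABLE.
The servers are busy 87.15% of the time.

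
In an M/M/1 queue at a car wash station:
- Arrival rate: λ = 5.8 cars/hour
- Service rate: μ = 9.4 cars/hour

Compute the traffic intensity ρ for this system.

Server utilization: ρ = λ/μ
ρ = 5.8/9.4 = 0.6170
The server is busy 61.70% of the time.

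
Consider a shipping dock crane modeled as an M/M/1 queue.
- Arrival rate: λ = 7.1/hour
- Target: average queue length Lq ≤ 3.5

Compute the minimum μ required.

For M/M/1: Lq = λ²/(μ(μ-λ))
Need Lq ≤ 3.5, i.e. μ(μ-λ) ≥ λ²/3.5
μ² - 7.1μ - 50.41/3.5 ≥ 0  →  μ² - 7.1μ - 14.402857 ≥ 0
Quadratic formula (positive root): μ = [λ + √(λ² + 4×14.402857)]/2
Discriminant: 50.41 + 4×14.402857 = 108.02143, √108.02143 = 10.39334
μ ≥ (7.1 + 10.39334)/2 = 8.7467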